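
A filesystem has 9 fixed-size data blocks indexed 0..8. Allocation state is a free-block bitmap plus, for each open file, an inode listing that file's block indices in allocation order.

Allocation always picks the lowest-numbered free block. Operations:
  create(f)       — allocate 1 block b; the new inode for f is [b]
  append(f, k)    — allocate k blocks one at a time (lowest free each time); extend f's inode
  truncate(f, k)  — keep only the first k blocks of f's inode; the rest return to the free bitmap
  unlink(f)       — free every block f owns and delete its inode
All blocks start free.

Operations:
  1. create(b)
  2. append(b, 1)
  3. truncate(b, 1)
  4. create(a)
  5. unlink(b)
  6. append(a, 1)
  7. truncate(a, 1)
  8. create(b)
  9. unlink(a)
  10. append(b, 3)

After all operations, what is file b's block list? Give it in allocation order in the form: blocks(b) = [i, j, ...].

after create(b) → b:[0]  free=[F........]
after append(b, 1) → b:[0, 1]  free=[FF.......]
after truncate(b, 1) → b:[0]  free=[F........]
after create(a) → a:[1], b:[0]  free=[FF.......]
after unlink(b) → a:[1]  free=[.F.......]
after append(a, 1) → a:[1, 0]  free=[FF.......]
after truncate(a, 1) → a:[1]  free=[.F.......]
after create(b) → a:[1], b:[0]  free=[FF.......]
after unlink(a) → b:[0]  free=[F........]
after append(b, 3) → b:[0, 1, 2, 3]  free=[FFFF.....]

blocks(b) = [0, 1, 2, 3]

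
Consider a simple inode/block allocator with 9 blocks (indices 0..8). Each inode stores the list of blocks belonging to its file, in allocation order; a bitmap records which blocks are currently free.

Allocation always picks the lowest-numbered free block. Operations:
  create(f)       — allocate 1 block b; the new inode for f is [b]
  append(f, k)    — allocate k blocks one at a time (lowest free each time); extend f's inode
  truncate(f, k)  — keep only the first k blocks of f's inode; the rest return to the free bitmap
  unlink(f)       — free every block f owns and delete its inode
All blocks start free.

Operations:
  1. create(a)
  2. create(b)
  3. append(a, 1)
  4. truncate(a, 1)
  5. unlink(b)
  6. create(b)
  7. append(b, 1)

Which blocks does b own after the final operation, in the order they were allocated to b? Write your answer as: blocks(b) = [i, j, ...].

[1] create(a) — a=0 (map F........)
[2] create(b) — a=0 b=1 (map FF.......)
[3] append(a, 1) — a=0,2 b=1 (map FFF......)
[4] truncate(a, 1) — a=0 b=1 (map FF.......)
[5] unlink(b) — a=0 (map F........)
[6] create(b) — a=0 b=1 (map FF.......)
[7] append(b, 1) — a=0 b=1,2 (map FFF......)

blocks(b) = [1, 2]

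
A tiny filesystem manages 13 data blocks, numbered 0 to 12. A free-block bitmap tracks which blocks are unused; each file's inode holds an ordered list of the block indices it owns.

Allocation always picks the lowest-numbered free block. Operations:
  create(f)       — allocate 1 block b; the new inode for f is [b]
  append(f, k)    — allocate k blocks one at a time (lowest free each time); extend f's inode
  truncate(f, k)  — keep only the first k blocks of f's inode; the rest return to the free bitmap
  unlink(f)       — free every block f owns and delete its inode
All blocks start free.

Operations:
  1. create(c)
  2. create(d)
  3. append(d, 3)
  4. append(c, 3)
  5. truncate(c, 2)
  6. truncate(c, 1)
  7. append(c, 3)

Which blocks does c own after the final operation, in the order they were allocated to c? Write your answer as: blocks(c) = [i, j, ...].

create(c): bitmap=F............ | c=[0]
create(d): bitmap=FF........... | c=[0] d=[1]
append(d, 3): bitmap=FFFFF........ | c=[0] d=[1, 2, 3, 4]
append(c, 3): bitmap=FFFFFFFF..... | c=[0, 5, 6, 7] d=[1, 2, 3, 4]
truncate(c, 2): bitmap=FFFFFF....... | c=[0, 5] d=[1, 2, 3, 4]
truncate(c, 1): bitmap=FFFFF........ | c=[0] d=[1, 2, 3, 4]
append(c, 3): bitmap=FFFFFFFF..... | c=[0, 5, 6, 7] d=[1, 2, 3, 4]

blocks(c) = [0, 5, 6, 7]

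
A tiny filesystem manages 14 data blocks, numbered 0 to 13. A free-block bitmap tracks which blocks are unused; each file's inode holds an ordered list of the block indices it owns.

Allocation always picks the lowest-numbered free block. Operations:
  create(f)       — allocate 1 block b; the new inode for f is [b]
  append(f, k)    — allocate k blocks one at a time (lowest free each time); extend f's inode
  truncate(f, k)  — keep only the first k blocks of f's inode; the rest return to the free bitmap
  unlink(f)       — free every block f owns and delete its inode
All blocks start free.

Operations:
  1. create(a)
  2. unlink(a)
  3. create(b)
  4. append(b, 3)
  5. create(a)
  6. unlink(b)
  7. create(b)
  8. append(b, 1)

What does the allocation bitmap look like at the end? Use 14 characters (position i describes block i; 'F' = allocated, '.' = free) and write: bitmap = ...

bitmap = FF..F.........

after create(a) → a:[0]  free=[F.............]
after unlink(a) →   free=[..............]
after create(b) → b:[0]  free=[F.............]
after append(b, 3) → b:[0, 1, 2, 3]  free=[FFFF..........]
after create(a) → a:[4], b:[0, 1, 2, 3]  free=[FFFFF.........]
after unlink(b) → a:[4]  free=[....F.........]
after create(b) → a:[4], b:[0]  free=[F...F.........]
after append(b, 1) → a:[4], b:[0, 1]  free=[FF..F.........]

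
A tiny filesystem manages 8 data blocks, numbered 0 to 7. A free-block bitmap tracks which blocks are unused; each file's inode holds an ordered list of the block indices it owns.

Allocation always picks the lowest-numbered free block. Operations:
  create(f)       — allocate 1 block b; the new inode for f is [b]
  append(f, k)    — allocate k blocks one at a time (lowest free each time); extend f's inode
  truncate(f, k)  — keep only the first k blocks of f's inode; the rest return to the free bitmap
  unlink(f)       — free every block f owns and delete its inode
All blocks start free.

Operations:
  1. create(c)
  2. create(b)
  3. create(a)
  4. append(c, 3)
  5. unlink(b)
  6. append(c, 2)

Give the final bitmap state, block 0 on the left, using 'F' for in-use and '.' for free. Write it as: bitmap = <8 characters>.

bitmap = FFFFFFF.

create(c): bitmap=F....... | c=[0]
create(b): bitmap=FF...... | b=[1] c=[0]
create(a): bitmap=FFF..... | a=[2] b=[1] c=[0]
append(c, 3): bitmap=FFFFFF.. | a=[2] b=[1] c=[0, 3, 4, 5]
unlink(b): bitmap=F.FFFF.. | a=[2] c=[0, 3, 4, 5]
append(c, 2): bitmap=FFFFFFF. | a=[2] c=[0, 3, 4, 5, 1, 6]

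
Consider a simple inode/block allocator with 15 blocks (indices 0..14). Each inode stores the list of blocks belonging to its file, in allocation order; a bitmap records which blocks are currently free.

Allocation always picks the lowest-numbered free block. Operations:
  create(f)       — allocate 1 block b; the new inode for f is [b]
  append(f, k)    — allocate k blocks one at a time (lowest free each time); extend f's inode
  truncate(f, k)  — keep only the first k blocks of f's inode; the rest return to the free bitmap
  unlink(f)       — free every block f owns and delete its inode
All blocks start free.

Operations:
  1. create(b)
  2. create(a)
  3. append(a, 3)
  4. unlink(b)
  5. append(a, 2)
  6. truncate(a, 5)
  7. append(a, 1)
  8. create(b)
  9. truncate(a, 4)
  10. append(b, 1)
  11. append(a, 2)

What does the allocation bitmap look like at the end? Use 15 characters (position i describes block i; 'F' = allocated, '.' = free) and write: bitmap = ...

bitmap = FFFFFFFF.......

create(b): bitmap=F.............. | b=[0]
create(a): bitmap=FF............. | a=[1] b=[0]
append(a, 3): bitmap=FFFFF.......... | a=[1, 2, 3, 4] b=[0]
unlink(b): bitmap=.FFFF.......... | a=[1, 2, 3, 4]
append(a, 2): bitmap=FFFFFF......... | a=[1, 2, 3, 4, 0, 5]
truncate(a, 5): bitmap=FFFFF.......... | a=[1, 2, 3, 4, 0]
append(a, 1): bitmap=FFFFFF......... | a=[1, 2, 3, 4, 0, 5]
create(b): bitmap=FFFFFFF........ | a=[1, 2, 3, 4, 0, 5] b=[6]
truncate(a, 4): bitmap=.FFFF.F........ | a=[1, 2, 3, 4] b=[6]
append(b, 1): bitmap=FFFFF.F........ | a=[1, 2, 3, 4] b=[6, 0]
append(a, 2): bitmap=FFFFFFFF....... | a=[1, 2, 3, 4, 5, 7] b=[6, 0]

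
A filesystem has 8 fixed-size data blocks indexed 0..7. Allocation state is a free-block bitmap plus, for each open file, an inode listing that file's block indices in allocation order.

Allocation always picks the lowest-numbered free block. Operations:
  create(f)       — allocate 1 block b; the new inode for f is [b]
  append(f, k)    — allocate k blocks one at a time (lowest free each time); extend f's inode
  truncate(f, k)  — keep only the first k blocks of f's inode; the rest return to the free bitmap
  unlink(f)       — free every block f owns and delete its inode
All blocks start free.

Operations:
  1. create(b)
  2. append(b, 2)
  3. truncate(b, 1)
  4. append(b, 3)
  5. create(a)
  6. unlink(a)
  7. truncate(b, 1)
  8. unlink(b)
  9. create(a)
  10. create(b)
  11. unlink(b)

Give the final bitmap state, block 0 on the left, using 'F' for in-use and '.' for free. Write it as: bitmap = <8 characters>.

[1] create(b) — b=0 (map F.......)
[2] append(b, 2) — b=0,1,2 (map FFF.....)
[3] truncate(b, 1) — b=0 (map F.......)
[4] append(b, 3) — b=0,1,2,3 (map FFFF....)
[5] create(a) — a=4 b=0,1,2,3 (map FFFFF...)
[6] unlink(a) — b=0,1,2,3 (map FFFF....)
[7] truncate(b, 1) — b=0 (map F.......)
[8] unlink(b) —  (map ........)
[9] create(a) — a=0 (map F.......)
[10] create(b) — a=0 b=1 (map FF......)
[11] unlink(b) — a=0 (map F.......)

bitmap = F.......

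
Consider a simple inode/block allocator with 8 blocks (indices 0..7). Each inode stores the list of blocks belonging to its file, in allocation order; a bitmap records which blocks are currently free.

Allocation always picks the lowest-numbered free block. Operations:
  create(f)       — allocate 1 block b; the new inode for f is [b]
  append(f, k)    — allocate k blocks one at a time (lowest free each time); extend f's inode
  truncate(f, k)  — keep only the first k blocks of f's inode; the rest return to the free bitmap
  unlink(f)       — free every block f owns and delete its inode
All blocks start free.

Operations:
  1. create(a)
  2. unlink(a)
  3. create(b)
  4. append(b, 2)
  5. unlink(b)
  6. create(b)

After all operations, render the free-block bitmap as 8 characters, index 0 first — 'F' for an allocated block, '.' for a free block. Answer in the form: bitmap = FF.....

create(a): bitmap=F....... | a=[0]
unlink(a): bitmap=........ | 
create(b): bitmap=F....... | b=[0]
append(b, 2): bitmap=FFF..... | b=[0, 1, 2]
unlink(b): bitmap=........ | 
create(b): bitmap=F....... | b=[0]

bitmap = F.......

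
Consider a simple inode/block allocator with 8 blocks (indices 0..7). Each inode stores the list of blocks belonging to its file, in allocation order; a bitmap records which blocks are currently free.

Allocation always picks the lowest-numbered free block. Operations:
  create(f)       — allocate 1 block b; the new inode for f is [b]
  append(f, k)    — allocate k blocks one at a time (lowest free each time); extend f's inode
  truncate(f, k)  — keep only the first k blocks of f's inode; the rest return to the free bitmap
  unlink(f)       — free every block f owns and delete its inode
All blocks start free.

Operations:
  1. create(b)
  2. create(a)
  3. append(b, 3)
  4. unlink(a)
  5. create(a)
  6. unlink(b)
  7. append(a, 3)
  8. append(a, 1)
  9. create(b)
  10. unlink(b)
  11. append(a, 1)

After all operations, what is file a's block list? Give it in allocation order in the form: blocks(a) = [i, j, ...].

blocks(a) = [1, 0, 2, 3, 4, 5]

  1. create(b)  ⇒  F.......  {b→[0]}
  2. create(a)  ⇒  FF......  {a→[1]; b→[0]}
  3. append(b, 3)  ⇒  FFFFF...  {a→[1]; b→[0, 2, 3, 4]}
  4. unlink(a)  ⇒  F.FFF...  {b→[0, 2, 3, 4]}
  5. create(a)  ⇒  FFFFF...  {a→[1]; b→[0, 2, 3, 4]}
  6. unlink(b)  ⇒  .F......  {a→[1]}
  7. append(a, 3)  ⇒  FFFF....  {a→[1, 0, 2, 3]}
  8. append(a, 1)  ⇒  FFFFF...  {a→[1, 0, 2, 3, 4]}
  9. create(b)  ⇒  FFFFFF..  {a→[1, 0, 2, 3, 4]; b→[5]}
  10. unlink(b)  ⇒  FFFFF...  {a→[1, 0, 2, 3, 4]}
  11. append(a, 1)  ⇒  FFFFFF..  {a→[1, 0, 2, 3, 4, 5]}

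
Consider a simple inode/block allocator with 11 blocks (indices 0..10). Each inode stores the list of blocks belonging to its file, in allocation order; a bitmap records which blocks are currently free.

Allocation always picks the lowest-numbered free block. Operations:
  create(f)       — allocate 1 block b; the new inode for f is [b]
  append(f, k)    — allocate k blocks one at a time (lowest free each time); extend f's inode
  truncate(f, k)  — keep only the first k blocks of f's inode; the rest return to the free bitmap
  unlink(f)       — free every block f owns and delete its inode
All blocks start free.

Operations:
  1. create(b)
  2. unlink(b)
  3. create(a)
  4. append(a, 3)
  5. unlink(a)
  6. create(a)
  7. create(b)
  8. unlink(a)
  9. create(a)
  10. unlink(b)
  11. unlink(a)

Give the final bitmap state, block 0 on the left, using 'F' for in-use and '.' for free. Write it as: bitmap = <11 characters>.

after create(b) → b:[0]  free=[F..........]
after unlink(b) →   free=[...........]
after create(a) → a:[0]  free=[F..........]
after append(a, 3) → a:[0, 1, 2, 3]  free=[FFFF.......]
after unlink(a) →   free=[...........]
after create(a) → a:[0]  free=[F..........]
after create(b) → a:[0], b:[1]  free=[FF.........]
after unlink(a) → b:[1]  free=[.F.........]
after create(a) → a:[0], b:[1]  free=[FF.........]
after unlink(b) → a:[0]  free=[F..........]
after unlink(a) →   free=[...........]

bitmap = ...........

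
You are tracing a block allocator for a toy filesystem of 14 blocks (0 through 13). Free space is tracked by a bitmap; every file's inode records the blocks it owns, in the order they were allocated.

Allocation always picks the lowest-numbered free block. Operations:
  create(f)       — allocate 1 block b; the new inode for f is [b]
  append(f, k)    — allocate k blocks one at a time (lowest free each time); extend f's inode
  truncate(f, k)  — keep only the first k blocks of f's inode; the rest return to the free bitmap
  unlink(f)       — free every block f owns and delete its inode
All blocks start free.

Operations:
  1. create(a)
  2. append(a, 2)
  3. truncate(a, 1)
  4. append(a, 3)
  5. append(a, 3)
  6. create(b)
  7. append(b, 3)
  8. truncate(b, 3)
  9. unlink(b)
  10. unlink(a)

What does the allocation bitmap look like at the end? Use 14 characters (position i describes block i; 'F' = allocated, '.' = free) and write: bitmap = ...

bitmap = ..............

[1] create(a) — a=0 (map F.............)
[2] append(a, 2) — a=0,1,2 (map FFF...........)
[3] truncate(a, 1) — a=0 (map F.............)
[4] append(a, 3) — a=0,1,2,3 (map FFFF..........)
[5] append(a, 3) — a=0,1,2,3,4,5,6 (map FFFFFFF.......)
[6] create(b) — a=0,1,2,3,4,5,6 b=7 (map FFFFFFFF......)
[7] append(b, 3) — a=0,1,2,3,4,5,6 b=7,8,9,10 (map FFFFFFFFFFF...)
[8] truncate(b, 3) — a=0,1,2,3,4,5,6 b=7,8,9 (map FFFFFFFFFF....)
[9] unlink(b) — a=0,1,2,3,4,5,6 (map FFFFFFF.......)
[10] unlink(a) —  (map ..............)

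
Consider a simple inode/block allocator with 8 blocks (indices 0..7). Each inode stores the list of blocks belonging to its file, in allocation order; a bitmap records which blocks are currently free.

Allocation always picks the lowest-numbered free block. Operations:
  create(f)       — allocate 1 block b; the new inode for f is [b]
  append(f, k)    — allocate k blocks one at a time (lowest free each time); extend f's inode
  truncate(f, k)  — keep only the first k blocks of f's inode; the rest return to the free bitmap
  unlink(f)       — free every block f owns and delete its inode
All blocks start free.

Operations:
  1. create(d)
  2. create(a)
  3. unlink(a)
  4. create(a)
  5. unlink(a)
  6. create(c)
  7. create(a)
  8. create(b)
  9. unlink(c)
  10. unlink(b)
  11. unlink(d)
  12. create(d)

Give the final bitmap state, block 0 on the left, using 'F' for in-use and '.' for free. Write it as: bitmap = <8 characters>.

create(d): bitmap=F....... | d=[0]
create(a): bitmap=FF...... | a=[1] d=[0]
unlink(a): bitmap=F....... | d=[0]
create(a): bitmap=FF...... | a=[1] d=[0]
unlink(a): bitmap=F....... | d=[0]
create(c): bitmap=FF...... | c=[1] d=[0]
create(a): bitmap=FFF..... | a=[2] c=[1] d=[0]
create(b): bitmap=FFFF.... | a=[2] b=[3] c=[1] d=[0]
unlink(c): bitmap=F.FF.... | a=[2] b=[3] d=[0]
unlink(b): bitmap=F.F..... | a=[2] d=[0]
unlink(d): bitmap=..F..... | a=[2]
create(d): bitmap=F.F..... | a=[2] d=[0]

bitmap = F.F.....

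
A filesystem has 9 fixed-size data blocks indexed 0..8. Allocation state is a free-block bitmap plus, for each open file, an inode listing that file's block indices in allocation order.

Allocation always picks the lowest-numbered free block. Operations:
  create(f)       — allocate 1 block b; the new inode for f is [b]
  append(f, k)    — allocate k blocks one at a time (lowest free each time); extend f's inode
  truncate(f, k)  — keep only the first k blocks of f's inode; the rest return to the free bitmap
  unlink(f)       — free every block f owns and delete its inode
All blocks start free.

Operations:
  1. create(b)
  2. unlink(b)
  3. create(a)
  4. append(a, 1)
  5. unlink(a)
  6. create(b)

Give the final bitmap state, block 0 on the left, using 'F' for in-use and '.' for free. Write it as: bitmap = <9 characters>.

bitmap = F........

after create(b) → b:[0]  free=[F........]
after unlink(b) →   free=[.........]
after create(a) → a:[0]  free=[F........]
after append(a, 1) → a:[0, 1]  free=[FF.......]
after unlink(a) →   free=[.........]
after create(b) → b:[0]  free=[F........]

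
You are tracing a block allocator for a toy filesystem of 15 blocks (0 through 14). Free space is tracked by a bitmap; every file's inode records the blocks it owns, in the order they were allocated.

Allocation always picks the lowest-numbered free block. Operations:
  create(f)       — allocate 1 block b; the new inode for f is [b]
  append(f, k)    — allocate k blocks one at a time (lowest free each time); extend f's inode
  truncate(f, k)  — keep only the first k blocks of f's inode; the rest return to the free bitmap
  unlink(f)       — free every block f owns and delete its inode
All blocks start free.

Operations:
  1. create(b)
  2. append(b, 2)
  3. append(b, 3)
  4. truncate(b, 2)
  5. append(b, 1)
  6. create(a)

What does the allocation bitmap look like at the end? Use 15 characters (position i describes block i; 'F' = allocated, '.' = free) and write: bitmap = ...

bitmap = FFFF...........

[1] create(b) — b=0 (map F..............)
[2] append(b, 2) — b=0,1,2 (map FFF............)
[3] append(b, 3) — b=0,1,2,3,4,5 (map FFFFFF.........)
[4] truncate(b, 2) — b=0,1 (map FF.............)
[5] append(b, 1) — b=0,1,2 (map FFF............)
[6] create(a) — a=3 b=0,1,2 (map FFFF...........)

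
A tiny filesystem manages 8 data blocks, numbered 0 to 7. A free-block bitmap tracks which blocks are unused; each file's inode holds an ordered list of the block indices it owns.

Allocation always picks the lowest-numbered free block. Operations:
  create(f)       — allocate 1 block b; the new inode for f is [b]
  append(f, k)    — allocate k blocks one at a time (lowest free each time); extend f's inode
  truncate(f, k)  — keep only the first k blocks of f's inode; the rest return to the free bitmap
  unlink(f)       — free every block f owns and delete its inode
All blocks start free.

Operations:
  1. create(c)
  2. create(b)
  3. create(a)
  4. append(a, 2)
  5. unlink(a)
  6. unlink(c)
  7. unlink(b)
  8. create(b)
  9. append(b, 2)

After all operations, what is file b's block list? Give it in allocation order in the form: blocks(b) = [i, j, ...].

blocks(b) = [0, 1, 2]

  1. create(c)  ⇒  F.......  {c→[0]}
  2. create(b)  ⇒  FF......  {b→[1]; c→[0]}
  3. create(a)  ⇒  FFF.....  {a→[2]; b→[1]; c→[0]}
  4. append(a, 2)  ⇒  FFFFF...  {a→[2, 3, 4]; b→[1]; c→[0]}
  5. unlink(a)  ⇒  FF......  {b→[1]; c→[0]}
  6. unlink(c)  ⇒  .F......  {b→[1]}
  7. unlink(b)  ⇒  ........  {}
  8. create(b)  ⇒  F.......  {b→[0]}
  9. append(b, 2)  ⇒  FFF.....  {b→[0, 1, 2]}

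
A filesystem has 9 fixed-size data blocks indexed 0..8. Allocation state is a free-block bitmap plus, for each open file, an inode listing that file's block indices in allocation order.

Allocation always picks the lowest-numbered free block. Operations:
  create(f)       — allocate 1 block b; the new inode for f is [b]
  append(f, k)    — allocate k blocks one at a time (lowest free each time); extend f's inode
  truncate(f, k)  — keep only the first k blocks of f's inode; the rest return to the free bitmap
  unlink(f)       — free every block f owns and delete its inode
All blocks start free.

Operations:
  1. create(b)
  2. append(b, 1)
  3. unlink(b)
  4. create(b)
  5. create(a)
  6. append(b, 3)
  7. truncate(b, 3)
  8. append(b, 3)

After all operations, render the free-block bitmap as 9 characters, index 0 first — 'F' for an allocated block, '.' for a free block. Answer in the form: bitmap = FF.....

  1. create(b)  ⇒  F........  {b→[0]}
  2. append(b, 1)  ⇒  FF.......  {b→[0, 1]}
  3. unlink(b)  ⇒  .........  {}
  4. create(b)  ⇒  F........  {b→[0]}
  5. create(a)  ⇒  FF.......  {a→[1]; b→[0]}
  6. append(b, 3)  ⇒  FFFFF....  {a→[1]; b→[0, 2, 3, 4]}
  7. truncate(b, 3)  ⇒  FFFF.....  {a→[1]; b→[0, 2, 3]}
  8. append(b, 3)  ⇒  FFFFFFF..  {a→[1]; b→[0, 2, 3, 4, 5, 6]}

bitmap = FFFFFFF..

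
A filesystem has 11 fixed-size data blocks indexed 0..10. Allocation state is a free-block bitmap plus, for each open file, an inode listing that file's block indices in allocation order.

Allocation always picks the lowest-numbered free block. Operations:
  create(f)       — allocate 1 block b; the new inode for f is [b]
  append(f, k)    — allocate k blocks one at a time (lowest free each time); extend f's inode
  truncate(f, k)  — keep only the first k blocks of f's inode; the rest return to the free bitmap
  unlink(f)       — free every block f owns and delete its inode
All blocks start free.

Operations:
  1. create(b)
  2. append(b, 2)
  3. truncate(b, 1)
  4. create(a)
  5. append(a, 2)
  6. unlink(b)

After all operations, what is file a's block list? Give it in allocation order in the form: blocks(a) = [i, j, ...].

blocks(a) = [1, 2, 3]

  1. create(b)  ⇒  F..........  {b→[0]}
  2. append(b, 2)  ⇒  FFF........  {b→[0, 1, 2]}
  3. truncate(b, 1)  ⇒  F..........  {b→[0]}
  4. create(a)  ⇒  FF.........  {a→[1]; b→[0]}
  5. append(a, 2)  ⇒  FFFF.......  {a→[1, 2, 3]; b→[0]}
  6. unlink(b)  ⇒  .FFF.......  {a→[1, 2, 3]}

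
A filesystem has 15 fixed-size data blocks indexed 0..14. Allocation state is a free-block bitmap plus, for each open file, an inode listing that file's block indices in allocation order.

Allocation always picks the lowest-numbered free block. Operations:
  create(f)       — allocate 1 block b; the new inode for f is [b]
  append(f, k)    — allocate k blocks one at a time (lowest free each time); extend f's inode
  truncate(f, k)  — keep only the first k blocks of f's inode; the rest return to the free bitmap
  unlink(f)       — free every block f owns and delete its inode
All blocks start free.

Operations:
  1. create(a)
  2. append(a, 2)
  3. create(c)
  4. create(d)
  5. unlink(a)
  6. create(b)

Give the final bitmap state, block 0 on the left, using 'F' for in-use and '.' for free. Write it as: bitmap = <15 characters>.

bitmap = F..FF..........

after create(a) → a:[0]  free=[F..............]
after append(a, 2) → a:[0, 1, 2]  free=[FFF............]
after create(c) → a:[0, 1, 2], c:[3]  free=[FFFF...........]
after create(d) → a:[0, 1, 2], c:[3], d:[4]  free=[FFFFF..........]
after unlink(a) → c:[3], d:[4]  free=[...FF..........]
after create(b) → b:[0], c:[3], d:[4]  free=[F..FF..........]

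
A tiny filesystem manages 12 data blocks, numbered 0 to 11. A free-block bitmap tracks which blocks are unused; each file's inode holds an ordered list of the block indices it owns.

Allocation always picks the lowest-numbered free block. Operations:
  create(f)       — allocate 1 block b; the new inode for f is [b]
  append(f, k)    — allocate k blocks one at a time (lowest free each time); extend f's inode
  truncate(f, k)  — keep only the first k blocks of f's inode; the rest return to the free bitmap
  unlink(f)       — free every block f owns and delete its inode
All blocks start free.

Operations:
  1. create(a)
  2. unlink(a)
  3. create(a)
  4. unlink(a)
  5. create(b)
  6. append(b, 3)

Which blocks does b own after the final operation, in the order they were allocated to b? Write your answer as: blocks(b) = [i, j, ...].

blocks(b) = [0, 1, 2, 3]

  1. create(a)  ⇒  F...........  {a→[0]}
  2. unlink(a)  ⇒  ............  {}
  3. create(a)  ⇒  F...........  {a→[0]}
  4. unlink(a)  ⇒  ............  {}
  5. create(b)  ⇒  F...........  {b→[0]}
  6. append(b, 3)  ⇒  FFFF........  {b→[0, 1, 2, 3]}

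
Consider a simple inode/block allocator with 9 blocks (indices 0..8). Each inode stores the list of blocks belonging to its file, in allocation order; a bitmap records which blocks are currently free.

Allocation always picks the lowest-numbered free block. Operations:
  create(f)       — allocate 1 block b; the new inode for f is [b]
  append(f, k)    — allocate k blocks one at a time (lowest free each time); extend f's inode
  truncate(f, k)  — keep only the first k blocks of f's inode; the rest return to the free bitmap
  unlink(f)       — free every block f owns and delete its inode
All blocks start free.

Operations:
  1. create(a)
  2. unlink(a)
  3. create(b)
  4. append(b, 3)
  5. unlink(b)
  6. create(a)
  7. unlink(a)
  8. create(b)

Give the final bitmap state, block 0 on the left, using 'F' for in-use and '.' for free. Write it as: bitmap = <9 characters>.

bitmap = F........

after create(a) → a:[0]  free=[F........]
after unlink(a) →   free=[.........]
after create(b) → b:[0]  free=[F........]
after append(b, 3) → b:[0, 1, 2, 3]  free=[FFFF.....]
after unlink(b) →   free=[.........]
after create(a) → a:[0]  free=[F........]
after unlink(a) →   free=[.........]
after create(b) → b:[0]  free=[F........]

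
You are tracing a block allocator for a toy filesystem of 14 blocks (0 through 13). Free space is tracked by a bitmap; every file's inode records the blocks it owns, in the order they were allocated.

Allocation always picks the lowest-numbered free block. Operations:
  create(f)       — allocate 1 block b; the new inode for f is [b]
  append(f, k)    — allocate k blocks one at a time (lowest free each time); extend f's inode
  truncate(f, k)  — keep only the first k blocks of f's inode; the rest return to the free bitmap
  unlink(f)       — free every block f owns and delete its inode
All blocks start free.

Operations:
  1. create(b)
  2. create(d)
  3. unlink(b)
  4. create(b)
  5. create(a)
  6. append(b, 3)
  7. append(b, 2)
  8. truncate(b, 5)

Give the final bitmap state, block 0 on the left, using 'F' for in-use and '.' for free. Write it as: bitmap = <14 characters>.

create(b): bitmap=F............. | b=[0]
create(d): bitmap=FF............ | b=[0] d=[1]
unlink(b): bitmap=.F............ | d=[1]
create(b): bitmap=FF............ | b=[0] d=[1]
create(a): bitmap=FFF........... | a=[2] b=[0] d=[1]
append(b, 3): bitmap=FFFFFF........ | a=[2] b=[0, 3, 4, 5] d=[1]
append(b, 2): bitmap=FFFFFFFF...... | a=[2] b=[0, 3, 4, 5, 6, 7] d=[1]
truncate(b, 5): bitmap=FFFFFFF....... | a=[2] b=[0, 3, 4, 5, 6] d=[1]

bitmap = FFFFFFF.......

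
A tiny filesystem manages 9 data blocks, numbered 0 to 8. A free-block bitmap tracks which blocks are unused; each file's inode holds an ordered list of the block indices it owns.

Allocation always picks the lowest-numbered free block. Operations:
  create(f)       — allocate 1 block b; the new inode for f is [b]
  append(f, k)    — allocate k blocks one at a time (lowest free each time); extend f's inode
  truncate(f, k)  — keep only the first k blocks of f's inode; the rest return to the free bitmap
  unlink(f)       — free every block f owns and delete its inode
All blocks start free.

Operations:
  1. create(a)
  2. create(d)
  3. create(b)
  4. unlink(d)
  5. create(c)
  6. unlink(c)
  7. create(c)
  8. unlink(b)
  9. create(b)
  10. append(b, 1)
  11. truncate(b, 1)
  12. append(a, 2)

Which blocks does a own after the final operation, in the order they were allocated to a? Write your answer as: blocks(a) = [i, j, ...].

blocks(a) = [0, 3, 4]

  1. create(a)  ⇒  F........  {a→[0]}
  2. create(d)  ⇒  FF.......  {a→[0]; d→[1]}
  3. create(b)  ⇒  FFF......  {a→[0]; b→[2]; d→[1]}
  4. unlink(d)  ⇒  F.F......  {a→[0]; b→[2]}
  5. create(c)  ⇒  FFF......  {a→[0]; b→[2]; c→[1]}
  6. unlink(c)  ⇒  F.F......  {a→[0]; b→[2]}
  7. create(c)  ⇒  FFF......  {a→[0]; b→[2]; c→[1]}
  8. unlink(b)  ⇒  FF.......  {a→[0]; c→[1]}
  9. create(b)  ⇒  FFF......  {a→[0]; b→[2]; c→[1]}
  10. append(b, 1)  ⇒  FFFF.....  {a→[0]; b→[2, 3]; c→[1]}
  11. truncate(b, 1)  ⇒  FFF......  {a→[0]; b→[2]; c→[1]}
  12. append(a, 2)  ⇒  FFFFF....  {a→[0, 3, 4]; b→[2]; c→[1]}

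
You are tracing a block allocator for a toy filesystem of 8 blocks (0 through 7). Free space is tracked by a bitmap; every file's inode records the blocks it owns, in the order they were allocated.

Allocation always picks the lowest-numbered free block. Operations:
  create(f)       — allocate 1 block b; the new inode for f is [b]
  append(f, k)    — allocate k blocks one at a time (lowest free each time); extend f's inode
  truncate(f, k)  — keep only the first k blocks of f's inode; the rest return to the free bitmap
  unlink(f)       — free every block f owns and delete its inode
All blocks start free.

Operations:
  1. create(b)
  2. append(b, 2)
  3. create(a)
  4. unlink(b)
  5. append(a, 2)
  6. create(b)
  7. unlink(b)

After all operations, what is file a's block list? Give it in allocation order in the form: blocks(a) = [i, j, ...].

blocks(a) = [3, 0, 1]

[1] create(b) — b=0 (map F.......)
[2] append(b, 2) — b=0,1,2 (map FFF.....)
[3] create(a) — a=3 b=0,1,2 (map FFFF....)
[4] unlink(b) — a=3 (map ...F....)
[5] append(a, 2) — a=3,0,1 (map FF.F....)
[6] create(b) — a=3,0,1 b=2 (map FFFF....)
[7] unlink(b) — a=3,0,1 (map FF.F....)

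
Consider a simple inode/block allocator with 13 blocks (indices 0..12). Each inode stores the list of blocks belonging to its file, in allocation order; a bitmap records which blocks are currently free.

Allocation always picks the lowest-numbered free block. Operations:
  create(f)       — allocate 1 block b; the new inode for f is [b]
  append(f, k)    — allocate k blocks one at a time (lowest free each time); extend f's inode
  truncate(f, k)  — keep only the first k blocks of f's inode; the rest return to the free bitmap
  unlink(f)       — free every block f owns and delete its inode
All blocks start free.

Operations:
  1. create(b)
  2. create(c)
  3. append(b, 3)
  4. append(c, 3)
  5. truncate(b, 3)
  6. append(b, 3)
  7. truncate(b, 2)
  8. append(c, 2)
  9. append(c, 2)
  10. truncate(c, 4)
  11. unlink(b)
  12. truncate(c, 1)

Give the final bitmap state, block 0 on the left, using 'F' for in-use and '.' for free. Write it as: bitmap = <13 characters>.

  1. create(b)  ⇒  F............  {b→[0]}
  2. create(c)  ⇒  FF...........  {b→[0]; c→[1]}
  3. append(b, 3)  ⇒  FFFFF........  {b→[0, 2, 3, 4]; c→[1]}
  4. append(c, 3)  ⇒  FFFFFFFF.....  {b→[0, 2, 3, 4]; c→[1, 5, 6, 7]}
  5. truncate(b, 3)  ⇒  FFFF.FFF.....  {b→[0, 2, 3]; c→[1, 5, 6, 7]}
  6. append(b, 3)  ⇒  FFFFFFFFFF...  {b→[0, 2, 3, 4, 8, 9]; c→[1, 5, 6, 7]}
  7. truncate(b, 2)  ⇒  FFF..FFF.....  {b→[0, 2]; c→[1, 5, 6, 7]}
  8. append(c, 2)  ⇒  FFFFFFFF.....  {b→[0, 2]; c→[1, 5, 6, 7, 3, 4]}
  9. append(c, 2)  ⇒  FFFFFFFFFF...  {b→[0, 2]; c→[1, 5, 6, 7, 3, 4, 8, 9]}
  10. truncate(c, 4)  ⇒  FFF..FFF.....  {b→[0, 2]; c→[1, 5, 6, 7]}
  11. unlink(b)  ⇒  .F...FFF.....  {c→[1, 5, 6, 7]}
  12. truncate(c, 1)  ⇒  .F...........  {c→[1]}

bitmap = .F...........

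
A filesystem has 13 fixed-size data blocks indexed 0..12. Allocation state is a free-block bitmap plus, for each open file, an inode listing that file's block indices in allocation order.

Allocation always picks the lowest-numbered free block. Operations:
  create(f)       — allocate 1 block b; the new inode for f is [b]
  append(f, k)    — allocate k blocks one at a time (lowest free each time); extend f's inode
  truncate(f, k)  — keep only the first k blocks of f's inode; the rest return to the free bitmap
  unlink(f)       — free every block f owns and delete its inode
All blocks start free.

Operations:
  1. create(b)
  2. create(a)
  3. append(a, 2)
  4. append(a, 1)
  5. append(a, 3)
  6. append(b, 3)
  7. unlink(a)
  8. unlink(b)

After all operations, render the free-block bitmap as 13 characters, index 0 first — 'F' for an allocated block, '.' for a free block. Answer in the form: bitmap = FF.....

bitmap = .............

after create(b) → b:[0]  free=[F............]
after create(a) → a:[1], b:[0]  free=[FF...........]
after append(a, 2) → a:[1, 2, 3], b:[0]  free=[FFFF.........]
after append(a, 1) → a:[1, 2, 3, 4], b:[0]  free=[FFFFF........]
after append(a, 3) → a:[1, 2, 3, 4, 5, 6, 7], b:[0]  free=[FFFFFFFF.....]
after append(b, 3) → a:[1, 2, 3, 4, 5, 6, 7], b:[0, 8, 9, 10]  free=[FFFFFFFFFFF..]
after unlink(a) → b:[0, 8, 9, 10]  free=[F.......FFF..]
after unlink(b) →   free=[.............]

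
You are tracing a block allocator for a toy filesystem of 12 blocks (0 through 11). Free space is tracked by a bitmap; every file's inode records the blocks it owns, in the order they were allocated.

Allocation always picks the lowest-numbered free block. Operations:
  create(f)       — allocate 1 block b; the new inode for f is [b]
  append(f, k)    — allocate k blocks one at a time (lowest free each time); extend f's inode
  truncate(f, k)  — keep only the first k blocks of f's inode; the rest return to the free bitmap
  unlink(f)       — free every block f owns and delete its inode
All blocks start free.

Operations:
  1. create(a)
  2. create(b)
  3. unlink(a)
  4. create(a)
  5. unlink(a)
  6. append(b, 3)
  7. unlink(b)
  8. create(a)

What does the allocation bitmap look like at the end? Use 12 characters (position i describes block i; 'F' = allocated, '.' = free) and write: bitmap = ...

after create(a) → a:[0]  free=[F...........]
after create(b) → a:[0], b:[1]  free=[FF..........]
after unlink(a) → b:[1]  free=[.F..........]
after create(a) → a:[0], b:[1]  free=[FF..........]
after unlink(a) → b:[1]  free=[.F..........]
after append(b, 3) → b:[1, 0, 2, 3]  free=[FFFF........]
after unlink(b) →   free=[............]
after create(a) → a:[0]  free=[F...........]

bitmap = F...........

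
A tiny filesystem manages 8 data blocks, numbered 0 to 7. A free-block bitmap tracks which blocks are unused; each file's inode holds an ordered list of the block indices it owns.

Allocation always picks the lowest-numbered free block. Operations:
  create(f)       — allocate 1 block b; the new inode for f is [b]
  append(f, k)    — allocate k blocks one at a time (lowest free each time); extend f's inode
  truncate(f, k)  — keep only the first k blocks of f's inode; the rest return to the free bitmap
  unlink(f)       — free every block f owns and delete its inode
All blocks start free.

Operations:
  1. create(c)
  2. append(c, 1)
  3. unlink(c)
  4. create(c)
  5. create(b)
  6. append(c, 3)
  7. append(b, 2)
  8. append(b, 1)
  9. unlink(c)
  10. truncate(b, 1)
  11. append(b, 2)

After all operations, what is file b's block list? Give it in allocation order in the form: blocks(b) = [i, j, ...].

  1. create(c)  ⇒  F.......  {c→[0]}
  2. append(c, 1)  ⇒  FF......  {c→[0, 1]}
  3. unlink(c)  ⇒  ........  {}
  4. create(c)  ⇒  F.......  {c→[0]}
  5. create(b)  ⇒  FF......  {b→[1]; c→[0]}
  6. append(c, 3)  ⇒  FFFFF...  {b→[1]; c→[0, 2, 3, 4]}
  7. append(b, 2)  ⇒  FFFFFFF.  {b→[1, 5, 6]; c→[0, 2, 3, 4]}
  8. append(b, 1)  ⇒  FFFFFFFF  {b→[1, 5, 6, 7]; c→[0, 2, 3, 4]}
  9. unlink(c)  ⇒  .F...FFF  {b→[1, 5, 6, 7]}
  10. truncate(b, 1)  ⇒  .F......  {b→[1]}
  11. append(b, 2)  ⇒  FFF.....  {b→[1, 0, 2]}

blocks(b) = [1, 0, 2]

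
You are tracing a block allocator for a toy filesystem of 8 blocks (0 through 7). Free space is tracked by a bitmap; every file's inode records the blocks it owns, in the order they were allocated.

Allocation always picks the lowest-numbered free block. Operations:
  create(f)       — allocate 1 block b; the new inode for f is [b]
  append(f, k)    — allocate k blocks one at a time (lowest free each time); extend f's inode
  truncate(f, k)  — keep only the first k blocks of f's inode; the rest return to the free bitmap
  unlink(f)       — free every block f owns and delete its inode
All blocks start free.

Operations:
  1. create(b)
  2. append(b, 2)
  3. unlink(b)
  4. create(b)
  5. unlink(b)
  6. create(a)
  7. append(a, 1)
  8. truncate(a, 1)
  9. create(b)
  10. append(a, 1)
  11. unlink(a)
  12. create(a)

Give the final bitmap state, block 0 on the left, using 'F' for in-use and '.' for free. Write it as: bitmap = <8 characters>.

  1. create(b)  ⇒  F.......  {b→[0]}
  2. append(b, 2)  ⇒  FFF.....  {b→[0, 1, 2]}
  3. unlink(b)  ⇒  ........  {}
  4. create(b)  ⇒  F.......  {b→[0]}
  5. unlink(b)  ⇒  ........  {}
  6. create(a)  ⇒  F.......  {a→[0]}
  7. append(a, 1)  ⇒  FF......  {a→[0, 1]}
  8. truncate(a, 1)  ⇒  F.......  {a→[0]}
  9. create(b)  ⇒  FF......  {a→[0]; b→[1]}
  10. append(a, 1)  ⇒  FFF.....  {a→[0, 2]; b→[1]}
  11. unlink(a)  ⇒  .F......  {b→[1]}
  12. create(a)  ⇒  FF......  {a→[0]; b→[1]}

bitmap = FF......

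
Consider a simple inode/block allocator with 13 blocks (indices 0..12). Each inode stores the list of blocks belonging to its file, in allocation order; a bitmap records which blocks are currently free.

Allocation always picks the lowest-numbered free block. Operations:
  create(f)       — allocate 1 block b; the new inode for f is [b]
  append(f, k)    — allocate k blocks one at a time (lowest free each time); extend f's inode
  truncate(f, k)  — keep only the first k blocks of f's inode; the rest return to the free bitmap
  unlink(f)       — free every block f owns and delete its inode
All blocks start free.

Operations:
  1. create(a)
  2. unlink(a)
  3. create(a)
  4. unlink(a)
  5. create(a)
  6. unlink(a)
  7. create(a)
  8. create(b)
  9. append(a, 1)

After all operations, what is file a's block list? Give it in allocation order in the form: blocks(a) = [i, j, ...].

  1. create(a)  ⇒  F............  {a→[0]}
  2. unlink(a)  ⇒  .............  {}
  3. create(a)  ⇒  F............  {a→[0]}
  4. unlink(a)  ⇒  .............  {}
  5. create(a)  ⇒  F............  {a→[0]}
  6. unlink(a)  ⇒  .............  {}
  7. create(a)  ⇒  F............  {a→[0]}
  8. create(b)  ⇒  FF...........  {a→[0]; b→[1]}
  9. append(a, 1)  ⇒  FFF..........  {a→[0, 2]; b→[1]}

blocks(a) = [0, 2]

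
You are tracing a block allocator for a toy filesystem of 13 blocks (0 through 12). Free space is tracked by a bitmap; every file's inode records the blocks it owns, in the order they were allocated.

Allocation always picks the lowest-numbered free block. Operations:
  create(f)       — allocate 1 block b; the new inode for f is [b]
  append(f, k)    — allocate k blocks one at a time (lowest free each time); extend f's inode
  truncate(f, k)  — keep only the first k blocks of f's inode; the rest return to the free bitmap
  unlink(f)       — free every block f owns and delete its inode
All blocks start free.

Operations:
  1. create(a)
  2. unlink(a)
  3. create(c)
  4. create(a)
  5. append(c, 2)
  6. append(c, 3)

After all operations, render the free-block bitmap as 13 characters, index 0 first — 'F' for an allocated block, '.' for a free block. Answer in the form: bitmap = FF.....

  1. create(a)  ⇒  F............  {a→[0]}
  2. unlink(a)  ⇒  .............  {}
  3. create(c)  ⇒  F............  {c→[0]}
  4. create(a)  ⇒  FF...........  {a→[1]; c→[0]}
  5. append(c, 2)  ⇒  FFFF.........  {a→[1]; c→[0, 2, 3]}
  6. append(c, 3)  ⇒  FFFFFFF......  {a→[1]; c→[0, 2, 3, 4, 5, 6]}

bitmap = FFFFFFF......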